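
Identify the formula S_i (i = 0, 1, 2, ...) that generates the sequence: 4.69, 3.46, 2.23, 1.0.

Check differences: 3.46 - 4.69 = -1.23
2.23 - 3.46 = -1.23
Common difference d = -1.23.
First term a = 4.69.
Formula: S_i = 4.69 - 1.23*i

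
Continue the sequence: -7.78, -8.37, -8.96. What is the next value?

Differences: -8.37 - -7.78 = -0.59
This is an arithmetic sequence with common difference d = -0.59.
Next term = -8.96 + -0.59 = -9.55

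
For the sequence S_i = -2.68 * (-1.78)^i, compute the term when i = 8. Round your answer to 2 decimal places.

S_8 = -2.68 * (-1.78)^8 ≈ -2.68 * 100.7767 ≈ -270.08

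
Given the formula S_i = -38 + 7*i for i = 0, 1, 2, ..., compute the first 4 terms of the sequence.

This is an arithmetic sequence.
i=0: S_0 = -38 + 7*0 = -38
i=1: S_1 = -38 + 7*1 = -31
i=2: S_2 = -38 + 7*2 = -24
i=3: S_3 = -38 + 7*3 = -17
The first 4 terms are: [-38, -31, -24, -17]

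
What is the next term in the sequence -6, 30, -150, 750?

Ratios: 30 / -6 = -5.0
This is a geometric sequence with common ratio r = -5.
Next term = 750 * -5 = -3750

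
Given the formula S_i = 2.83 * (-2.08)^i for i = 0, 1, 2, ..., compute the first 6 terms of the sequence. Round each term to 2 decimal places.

This is a geometric sequence.
i=0: S_0 = 2.83 * (-2.08)^0 = 2.83
i=1: S_1 = 2.83 * (-2.08)^1 ≈ -5.89
i=2: S_2 = 2.83 * (-2.08)^2 ≈ 12.24
i=3: S_3 = 2.83 * (-2.08)^3 ≈ -25.47
i=4: S_4 = 2.83 * (-2.08)^4 ≈ 52.97
i=5: S_5 = 2.83 * (-2.08)^5 ≈ -110.18
The first 6 terms are: [2.83, -5.89, 12.24, -25.47, 52.97, -110.18]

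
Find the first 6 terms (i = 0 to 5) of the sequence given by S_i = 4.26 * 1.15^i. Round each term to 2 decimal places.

This is a geometric sequence.
i=0: S_0 = 4.26 * 1.15^0 = 4.26
i=1: S_1 = 4.26 * 1.15^1 ≈ 4.9
i=2: S_2 = 4.26 * 1.15^2 ≈ 5.63
i=3: S_3 = 4.26 * 1.15^3 ≈ 6.48
i=4: S_4 = 4.26 * 1.15^4 ≈ 7.45
i=5: S_5 = 4.26 * 1.15^5 ≈ 8.57
The first 6 terms are: [4.26, 4.9, 5.63, 6.48, 7.45, 8.57]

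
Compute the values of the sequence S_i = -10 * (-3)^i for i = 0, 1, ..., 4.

This is a geometric sequence.
i=0: S_0 = -10 * (-3)^0 = -10
i=1: S_1 = -10 * (-3)^1 = 30
i=2: S_2 = -10 * (-3)^2 = -90
i=3: S_3 = -10 * (-3)^3 = 270
i=4: S_4 = -10 * (-3)^4 = -810
The first 5 terms are: [-10, 30, -90, 270, -810]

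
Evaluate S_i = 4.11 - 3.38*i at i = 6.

S_6 = 4.11 + -3.38*6 = 4.11 + -20.28 = -16.17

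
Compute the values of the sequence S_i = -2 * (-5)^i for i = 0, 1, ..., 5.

This is a geometric sequence.
i=0: S_0 = -2 * (-5)^0 = -2
i=1: S_1 = -2 * (-5)^1 = 10
i=2: S_2 = -2 * (-5)^2 = -50
i=3: S_3 = -2 * (-5)^3 = 250
i=4: S_4 = -2 * (-5)^4 = -1250
i=5: S_5 = -2 * (-5)^5 = 6250
The first 6 terms are: [-2, 10, -50, 250, -1250, 6250]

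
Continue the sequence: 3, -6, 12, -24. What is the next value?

Ratios: -6 / 3 = -2.0
This is a geometric sequence with common ratio r = -2.
Next term = -24 * -2 = 48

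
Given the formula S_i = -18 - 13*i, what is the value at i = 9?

S_9 = -18 + -13*9 = -18 + -117 = -135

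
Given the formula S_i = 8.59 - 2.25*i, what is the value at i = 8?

S_8 = 8.59 + -2.25*8 = 8.59 + -18.0 = -9.41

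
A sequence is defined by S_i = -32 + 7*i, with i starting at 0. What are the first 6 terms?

This is an arithmetic sequence.
i=0: S_0 = -32 + 7*0 = -32
i=1: S_1 = -32 + 7*1 = -25
i=2: S_2 = -32 + 7*2 = -18
i=3: S_3 = -32 + 7*3 = -11
i=4: S_4 = -32 + 7*4 = -4
i=5: S_5 = -32 + 7*5 = 3
The first 6 terms are: [-32, -25, -18, -11, -4, 3]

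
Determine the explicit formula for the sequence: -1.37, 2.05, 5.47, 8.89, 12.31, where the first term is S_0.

Check differences: 2.05 - -1.37 = 3.42
5.47 - 2.05 = 3.42
Common difference d = 3.42.
First term a = -1.37.
Formula: S_i = -1.37 + 3.42*i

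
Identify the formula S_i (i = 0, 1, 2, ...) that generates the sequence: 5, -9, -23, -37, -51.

Check differences: -9 - 5 = -14
-23 - -9 = -14
Common difference d = -14.
First term a = 5.
Formula: S_i = 5 - 14*i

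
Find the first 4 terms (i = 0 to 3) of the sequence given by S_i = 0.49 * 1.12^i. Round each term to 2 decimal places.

This is a geometric sequence.
i=0: S_0 = 0.49 * 1.12^0 = 0.49
i=1: S_1 = 0.49 * 1.12^1 ≈ 0.55
i=2: S_2 = 0.49 * 1.12^2 ≈ 0.61
i=3: S_3 = 0.49 * 1.12^3 ≈ 0.69
The first 4 terms are: [0.49, 0.55, 0.61, 0.69]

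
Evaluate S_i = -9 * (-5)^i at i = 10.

S_10 = -9 * (-5)^10 = -9 * 9765625 = -87890625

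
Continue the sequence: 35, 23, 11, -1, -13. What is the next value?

Differences: 23 - 35 = -12
This is an arithmetic sequence with common difference d = -12.
Next term = -13 + -12 = -25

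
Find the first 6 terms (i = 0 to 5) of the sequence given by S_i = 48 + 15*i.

This is an arithmetic sequence.
i=0: S_0 = 48 + 15*0 = 48
i=1: S_1 = 48 + 15*1 = 63
i=2: S_2 = 48 + 15*2 = 78
i=3: S_3 = 48 + 15*3 = 93
i=4: S_4 = 48 + 15*4 = 108
i=5: S_5 = 48 + 15*5 = 123
The first 6 terms are: [48, 63, 78, 93, 108, 123]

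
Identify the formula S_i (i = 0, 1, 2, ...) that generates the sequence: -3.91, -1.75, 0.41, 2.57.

Check differences: -1.75 - -3.91 = 2.16
0.41 - -1.75 = 2.16
Common difference d = 2.16.
First term a = -3.91.
Formula: S_i = -3.91 + 2.16*i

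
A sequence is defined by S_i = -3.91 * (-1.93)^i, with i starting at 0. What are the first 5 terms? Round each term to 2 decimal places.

This is a geometric sequence.
i=0: S_0 = -3.91 * (-1.93)^0 = -3.91
i=1: S_1 = -3.91 * (-1.93)^1 ≈ 7.55
i=2: S_2 = -3.91 * (-1.93)^2 ≈ -14.56
i=3: S_3 = -3.91 * (-1.93)^3 ≈ 28.11
i=4: S_4 = -3.91 * (-1.93)^4 ≈ -54.25
The first 5 terms are: [-3.91, 7.55, -14.56, 28.11, -54.25]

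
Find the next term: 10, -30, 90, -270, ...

Ratios: -30 / 10 = -3.0
This is a geometric sequence with common ratio r = -3.
Next term = -270 * -3 = 810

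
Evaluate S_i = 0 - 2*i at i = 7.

S_7 = 0 + -2*7 = 0 + -14 = -14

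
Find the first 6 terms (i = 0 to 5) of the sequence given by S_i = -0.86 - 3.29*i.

This is an arithmetic sequence.
i=0: S_0 = -0.86 + -3.29*0 = -0.86
i=1: S_1 = -0.86 + -3.29*1 = -4.15
i=2: S_2 = -0.86 + -3.29*2 = -7.44
i=3: S_3 = -0.86 + -3.29*3 = -10.73
i=4: S_4 = -0.86 + -3.29*4 = -14.02
i=5: S_5 = -0.86 + -3.29*5 = -17.31
The first 6 terms are: [-0.86, -4.15, -7.44, -10.73, -14.02, -17.31]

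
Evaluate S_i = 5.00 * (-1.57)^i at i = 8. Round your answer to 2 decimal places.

S_8 = 5.0 * (-1.57)^8 ≈ 5.0 * 36.9145 ≈ 184.57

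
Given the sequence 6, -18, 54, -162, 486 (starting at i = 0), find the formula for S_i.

Check ratios: -18 / 6 = -3.0
Common ratio r = -3.
First term a = 6.
Formula: S_i = 6 * (-3)^i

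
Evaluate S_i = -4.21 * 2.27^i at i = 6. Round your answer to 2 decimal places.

S_6 = -4.21 * 2.27^6 ≈ -4.21 * 136.8218 ≈ -576.02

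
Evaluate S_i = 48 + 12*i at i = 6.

S_6 = 48 + 12*6 = 48 + 72 = 120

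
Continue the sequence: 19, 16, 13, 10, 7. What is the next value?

Differences: 16 - 19 = -3
This is an arithmetic sequence with common difference d = -3.
Next term = 7 + -3 = 4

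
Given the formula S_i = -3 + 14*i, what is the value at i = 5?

S_5 = -3 + 14*5 = -3 + 70 = 67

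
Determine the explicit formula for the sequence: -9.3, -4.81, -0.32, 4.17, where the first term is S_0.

Check differences: -4.81 - -9.3 = 4.49
-0.32 - -4.81 = 4.49
Common difference d = 4.49.
First term a = -9.3.
Formula: S_i = -9.30 + 4.49*i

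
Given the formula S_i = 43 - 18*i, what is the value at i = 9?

S_9 = 43 + -18*9 = 43 + -162 = -119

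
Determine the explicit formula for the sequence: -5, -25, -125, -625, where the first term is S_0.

Check ratios: -25 / -5 = 5.0
Common ratio r = 5.
First term a = -5.
Formula: S_i = -5 * 5^i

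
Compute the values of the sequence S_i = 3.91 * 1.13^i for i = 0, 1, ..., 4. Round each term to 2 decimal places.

This is a geometric sequence.
i=0: S_0 = 3.91 * 1.13^0 = 3.91
i=1: S_1 = 3.91 * 1.13^1 ≈ 4.42
i=2: S_2 = 3.91 * 1.13^2 ≈ 4.99
i=3: S_3 = 3.91 * 1.13^3 ≈ 5.64
i=4: S_4 = 3.91 * 1.13^4 ≈ 6.38
The first 5 terms are: [3.91, 4.42, 4.99, 5.64, 6.38]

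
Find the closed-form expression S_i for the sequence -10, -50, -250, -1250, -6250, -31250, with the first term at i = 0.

Check ratios: -50 / -10 = 5.0
Common ratio r = 5.
First term a = -10.
Formula: S_i = -10 * 5^i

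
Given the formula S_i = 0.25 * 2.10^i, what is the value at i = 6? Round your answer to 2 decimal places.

S_6 = 0.25 * 2.1^6 ≈ 0.25 * 85.7661 ≈ 21.44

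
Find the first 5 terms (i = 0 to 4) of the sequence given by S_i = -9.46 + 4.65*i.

This is an arithmetic sequence.
i=0: S_0 = -9.46 + 4.65*0 = -9.46
i=1: S_1 = -9.46 + 4.65*1 = -4.81
i=2: S_2 = -9.46 + 4.65*2 = -0.16
i=3: S_3 = -9.46 + 4.65*3 = 4.49
i=4: S_4 = -9.46 + 4.65*4 = 9.14
The first 5 terms are: [-9.46, -4.81, -0.16, 4.49, 9.14]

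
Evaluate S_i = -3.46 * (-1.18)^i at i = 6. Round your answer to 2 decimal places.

S_6 = -3.46 * (-1.18)^6 ≈ -3.46 * 2.6996 ≈ -9.34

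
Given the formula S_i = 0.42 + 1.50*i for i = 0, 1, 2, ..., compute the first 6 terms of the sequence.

This is an arithmetic sequence.
i=0: S_0 = 0.42 + 1.5*0 = 0.42
i=1: S_1 = 0.42 + 1.5*1 = 1.92
i=2: S_2 = 0.42 + 1.5*2 = 3.42
i=3: S_3 = 0.42 + 1.5*3 = 4.92
i=4: S_4 = 0.42 + 1.5*4 = 6.42
i=5: S_5 = 0.42 + 1.5*5 = 7.92
The first 6 terms are: [0.42, 1.92, 3.42, 4.92, 6.42, 7.92]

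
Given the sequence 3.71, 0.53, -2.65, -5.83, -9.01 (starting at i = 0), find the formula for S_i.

Check differences: 0.53 - 3.71 = -3.18
-2.65 - 0.53 = -3.18
Common difference d = -3.18.
First term a = 3.71.
Formula: S_i = 3.71 - 3.18*i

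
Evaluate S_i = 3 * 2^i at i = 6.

S_6 = 3 * 2^6 = 3 * 64 = 192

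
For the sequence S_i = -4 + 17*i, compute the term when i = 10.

S_10 = -4 + 17*10 = -4 + 170 = 166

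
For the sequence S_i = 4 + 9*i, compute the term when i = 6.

S_6 = 4 + 9*6 = 4 + 54 = 58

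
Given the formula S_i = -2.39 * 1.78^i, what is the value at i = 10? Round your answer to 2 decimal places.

S_10 = -2.39 * 1.78^10 ≈ -2.39 * 319.3008 ≈ -763.13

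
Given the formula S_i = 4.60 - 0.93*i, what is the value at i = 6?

S_6 = 4.6 + -0.93*6 = 4.6 + -5.58 = -0.98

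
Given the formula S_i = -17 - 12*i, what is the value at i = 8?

S_8 = -17 + -12*8 = -17 + -96 = -113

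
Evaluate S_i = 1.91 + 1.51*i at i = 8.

S_8 = 1.91 + 1.51*8 = 1.91 + 12.08 = 13.99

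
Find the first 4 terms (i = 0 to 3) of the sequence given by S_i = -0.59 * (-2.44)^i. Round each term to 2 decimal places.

This is a geometric sequence.
i=0: S_0 = -0.59 * (-2.44)^0 = -0.59
i=1: S_1 = -0.59 * (-2.44)^1 ≈ 1.44
i=2: S_2 = -0.59 * (-2.44)^2 ≈ -3.51
i=3: S_3 = -0.59 * (-2.44)^3 ≈ 8.57
The first 4 terms are: [-0.59, 1.44, -3.51, 8.57]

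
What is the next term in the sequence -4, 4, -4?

Ratios: 4 / -4 = -1.0
This is a geometric sequence with common ratio r = -1.
Next term = -4 * -1 = 4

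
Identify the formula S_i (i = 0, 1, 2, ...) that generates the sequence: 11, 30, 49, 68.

Check differences: 30 - 11 = 19
49 - 30 = 19
Common difference d = 19.
First term a = 11.
Formula: S_i = 11 + 19*i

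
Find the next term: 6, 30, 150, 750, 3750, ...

Ratios: 30 / 6 = 5.0
This is a geometric sequence with common ratio r = 5.
Next term = 3750 * 5 = 18750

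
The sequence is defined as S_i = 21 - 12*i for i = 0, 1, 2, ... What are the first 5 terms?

This is an arithmetic sequence.
i=0: S_0 = 21 + -12*0 = 21
i=1: S_1 = 21 + -12*1 = 9
i=2: S_2 = 21 + -12*2 = -3
i=3: S_3 = 21 + -12*3 = -15
i=4: S_4 = 21 + -12*4 = -27
The first 5 terms are: [21, 9, -3, -15, -27]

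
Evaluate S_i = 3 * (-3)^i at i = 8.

S_8 = 3 * (-3)^8 = 3 * 6561 = 19683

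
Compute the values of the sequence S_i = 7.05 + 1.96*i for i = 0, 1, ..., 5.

This is an arithmetic sequence.
i=0: S_0 = 7.05 + 1.96*0 = 7.05
i=1: S_1 = 7.05 + 1.96*1 = 9.01
i=2: S_2 = 7.05 + 1.96*2 = 10.97
i=3: S_3 = 7.05 + 1.96*3 = 12.93
i=4: S_4 = 7.05 + 1.96*4 = 14.89
i=5: S_5 = 7.05 + 1.96*5 = 16.85
The first 6 terms are: [7.05, 9.01, 10.97, 12.93, 14.89, 16.85]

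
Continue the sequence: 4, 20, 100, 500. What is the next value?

Ratios: 20 / 4 = 5.0
This is a geometric sequence with common ratio r = 5.
Next term = 500 * 5 = 2500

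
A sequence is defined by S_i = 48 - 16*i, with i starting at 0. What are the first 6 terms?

This is an arithmetic sequence.
i=0: S_0 = 48 + -16*0 = 48
i=1: S_1 = 48 + -16*1 = 32
i=2: S_2 = 48 + -16*2 = 16
i=3: S_3 = 48 + -16*3 = 0
i=4: S_4 = 48 + -16*4 = -16
i=5: S_5 = 48 + -16*5 = -32
The first 6 terms are: [48, 32, 16, 0, -16, -32]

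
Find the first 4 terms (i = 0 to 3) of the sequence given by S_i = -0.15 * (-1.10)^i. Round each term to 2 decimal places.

This is a geometric sequence.
i=0: S_0 = -0.15 * (-1.1)^0 = -0.15
i=1: S_1 = -0.15 * (-1.1)^1 ≈ 0.17
i=2: S_2 = -0.15 * (-1.1)^2 ≈ -0.18
i=3: S_3 = -0.15 * (-1.1)^3 ≈ 0.2
The first 4 terms are: [-0.15, 0.17, -0.18, 0.2]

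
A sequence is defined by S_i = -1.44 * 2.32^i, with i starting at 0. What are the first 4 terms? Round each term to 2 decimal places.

This is a geometric sequence.
i=0: S_0 = -1.44 * 2.32^0 = -1.44
i=1: S_1 = -1.44 * 2.32^1 ≈ -3.34
i=2: S_2 = -1.44 * 2.32^2 ≈ -7.75
i=3: S_3 = -1.44 * 2.32^3 ≈ -17.98
The first 4 terms are: [-1.44, -3.34, -7.75, -17.98]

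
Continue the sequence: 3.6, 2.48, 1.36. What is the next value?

Differences: 2.48 - 3.6 = -1.12
This is an arithmetic sequence with common difference d = -1.12.
Next term = 1.36 + -1.12 = 0.24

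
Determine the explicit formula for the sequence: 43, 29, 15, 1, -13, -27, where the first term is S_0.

Check differences: 29 - 43 = -14
15 - 29 = -14
Common difference d = -14.
First term a = 43.
Formula: S_i = 43 - 14*i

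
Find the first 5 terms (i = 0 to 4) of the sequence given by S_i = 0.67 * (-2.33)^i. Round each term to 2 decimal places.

This is a geometric sequence.
i=0: S_0 = 0.67 * (-2.33)^0 = 0.67
i=1: S_1 = 0.67 * (-2.33)^1 ≈ -1.56
i=2: S_2 = 0.67 * (-2.33)^2 ≈ 3.64
i=3: S_3 = 0.67 * (-2.33)^3 ≈ -8.48
i=4: S_4 = 0.67 * (-2.33)^4 ≈ 19.75
The first 5 terms are: [0.67, -1.56, 3.64, -8.48, 19.75]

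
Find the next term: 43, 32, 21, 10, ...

Differences: 32 - 43 = -11
This is an arithmetic sequence with common difference d = -11.
Next term = 10 + -11 = -1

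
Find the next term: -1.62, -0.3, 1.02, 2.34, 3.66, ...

Differences: -0.3 - -1.62 = 1.32
This is an arithmetic sequence with common difference d = 1.32.
Next term = 3.66 + 1.32 = 4.98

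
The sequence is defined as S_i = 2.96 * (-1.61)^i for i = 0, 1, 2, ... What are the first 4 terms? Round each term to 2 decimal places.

This is a geometric sequence.
i=0: S_0 = 2.96 * (-1.61)^0 = 2.96
i=1: S_1 = 2.96 * (-1.61)^1 ≈ -4.77
i=2: S_2 = 2.96 * (-1.61)^2 ≈ 7.67
i=3: S_3 = 2.96 * (-1.61)^3 ≈ -12.35
The first 4 terms are: [2.96, -4.77, 7.67, -12.35]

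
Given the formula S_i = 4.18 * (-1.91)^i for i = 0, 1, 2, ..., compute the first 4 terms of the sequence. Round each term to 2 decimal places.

This is a geometric sequence.
i=0: S_0 = 4.18 * (-1.91)^0 = 4.18
i=1: S_1 = 4.18 * (-1.91)^1 ≈ -7.98
i=2: S_2 = 4.18 * (-1.91)^2 ≈ 15.25
i=3: S_3 = 4.18 * (-1.91)^3 ≈ -29.13
The first 4 terms are: [4.18, -7.98, 15.25, -29.13]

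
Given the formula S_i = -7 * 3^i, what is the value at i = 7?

S_7 = -7 * 3^7 = -7 * 2187 = -15309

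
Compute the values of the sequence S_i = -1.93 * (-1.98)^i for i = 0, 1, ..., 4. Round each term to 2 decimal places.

This is a geometric sequence.
i=0: S_0 = -1.93 * (-1.98)^0 = -1.93
i=1: S_1 = -1.93 * (-1.98)^1 ≈ 3.82
i=2: S_2 = -1.93 * (-1.98)^2 ≈ -7.57
i=3: S_3 = -1.93 * (-1.98)^3 ≈ 14.98
i=4: S_4 = -1.93 * (-1.98)^4 ≈ -29.66
The first 5 terms are: [-1.93, 3.82, -7.57, 14.98, -29.66]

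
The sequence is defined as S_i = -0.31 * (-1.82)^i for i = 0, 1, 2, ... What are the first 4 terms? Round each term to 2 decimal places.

This is a geometric sequence.
i=0: S_0 = -0.31 * (-1.82)^0 = -0.31
i=1: S_1 = -0.31 * (-1.82)^1 ≈ 0.56
i=2: S_2 = -0.31 * (-1.82)^2 ≈ -1.03
i=3: S_3 = -0.31 * (-1.82)^3 ≈ 1.87
The first 4 terms are: [-0.31, 0.56, -1.03, 1.87]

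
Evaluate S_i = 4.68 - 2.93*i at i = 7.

S_7 = 4.68 + -2.93*7 = 4.68 + -20.51 = -15.83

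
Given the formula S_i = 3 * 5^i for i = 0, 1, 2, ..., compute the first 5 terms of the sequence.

This is a geometric sequence.
i=0: S_0 = 3 * 5^0 = 3
i=1: S_1 = 3 * 5^1 = 15
i=2: S_2 = 3 * 5^2 = 75
i=3: S_3 = 3 * 5^3 = 375
i=4: S_4 = 3 * 5^4 = 1875
The first 5 terms are: [3, 15, 75, 375, 1875]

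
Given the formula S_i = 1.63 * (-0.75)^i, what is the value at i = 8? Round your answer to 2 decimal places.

S_8 = 1.63 * (-0.75)^8 ≈ 1.63 * 0.1001 ≈ 0.16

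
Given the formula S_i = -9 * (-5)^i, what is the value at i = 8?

S_8 = -9 * (-5)^8 = -9 * 390625 = -3515625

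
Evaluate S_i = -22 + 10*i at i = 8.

S_8 = -22 + 10*8 = -22 + 80 = 58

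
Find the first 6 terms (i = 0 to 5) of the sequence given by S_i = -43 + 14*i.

This is an arithmetic sequence.
i=0: S_0 = -43 + 14*0 = -43
i=1: S_1 = -43 + 14*1 = -29
i=2: S_2 = -43 + 14*2 = -15
i=3: S_3 = -43 + 14*3 = -1
i=4: S_4 = -43 + 14*4 = 13
i=5: S_5 = -43 + 14*5 = 27
The first 6 terms are: [-43, -29, -15, -1, 13, 27]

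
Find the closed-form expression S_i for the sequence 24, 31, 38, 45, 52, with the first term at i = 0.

Check differences: 31 - 24 = 7
38 - 31 = 7
Common difference d = 7.
First term a = 24.
Formula: S_i = 24 + 7*i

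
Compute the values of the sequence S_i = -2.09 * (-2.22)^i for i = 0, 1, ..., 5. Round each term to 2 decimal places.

This is a geometric sequence.
i=0: S_0 = -2.09 * (-2.22)^0 = -2.09
i=1: S_1 = -2.09 * (-2.22)^1 ≈ 4.64
i=2: S_2 = -2.09 * (-2.22)^2 ≈ -10.3
i=3: S_3 = -2.09 * (-2.22)^3 ≈ 22.87
i=4: S_4 = -2.09 * (-2.22)^4 ≈ -50.76
i=5: S_5 = -2.09 * (-2.22)^5 ≈ 112.7
The first 6 terms are: [-2.09, 4.64, -10.3, 22.87, -50.76, 112.7]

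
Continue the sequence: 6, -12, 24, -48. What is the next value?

Ratios: -12 / 6 = -2.0
This is a geometric sequence with common ratio r = -2.
Next term = -48 * -2 = 96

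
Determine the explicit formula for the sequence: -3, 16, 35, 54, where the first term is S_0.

Check differences: 16 - -3 = 19
35 - 16 = 19
Common difference d = 19.
First term a = -3.
Formula: S_i = -3 + 19*i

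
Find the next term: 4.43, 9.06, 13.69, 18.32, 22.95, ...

Differences: 9.06 - 4.43 = 4.63
This is an arithmetic sequence with common difference d = 4.63.
Next term = 22.95 + 4.63 = 27.58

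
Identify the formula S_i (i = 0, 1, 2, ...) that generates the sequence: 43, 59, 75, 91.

Check differences: 59 - 43 = 16
75 - 59 = 16
Common difference d = 16.
First term a = 43.
Formula: S_i = 43 + 16*i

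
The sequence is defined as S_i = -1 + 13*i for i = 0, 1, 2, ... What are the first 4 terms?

This is an arithmetic sequence.
i=0: S_0 = -1 + 13*0 = -1
i=1: S_1 = -1 + 13*1 = 12
i=2: S_2 = -1 + 13*2 = 25
i=3: S_3 = -1 + 13*3 = 38
The first 4 terms are: [-1, 12, 25, 38]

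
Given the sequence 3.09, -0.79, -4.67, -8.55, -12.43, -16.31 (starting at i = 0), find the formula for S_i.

Check differences: -0.79 - 3.09 = -3.88
-4.67 - -0.79 = -3.88
Common difference d = -3.88.
First term a = 3.09.
Formula: S_i = 3.09 - 3.88*i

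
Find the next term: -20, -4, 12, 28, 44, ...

Differences: -4 - -20 = 16
This is an arithmetic sequence with common difference d = 16.
Next term = 44 + 16 = 60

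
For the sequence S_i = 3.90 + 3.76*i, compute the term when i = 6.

S_6 = 3.9 + 3.76*6 = 3.9 + 22.56 = 26.46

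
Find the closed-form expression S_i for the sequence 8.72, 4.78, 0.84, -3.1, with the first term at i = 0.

Check differences: 4.78 - 8.72 = -3.94
0.84 - 4.78 = -3.94
Common difference d = -3.94.
First term a = 8.72.
Formula: S_i = 8.72 - 3.94*i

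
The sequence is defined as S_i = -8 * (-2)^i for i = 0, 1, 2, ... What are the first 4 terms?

This is a geometric sequence.
i=0: S_0 = -8 * (-2)^0 = -8
i=1: S_1 = -8 * (-2)^1 = 16
i=2: S_2 = -8 * (-2)^2 = -32
i=3: S_3 = -8 * (-2)^3 = 64
The first 4 terms are: [-8, 16, -32, 64]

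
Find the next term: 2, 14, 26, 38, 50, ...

Differences: 14 - 2 = 12
This is an arithmetic sequence with common difference d = 12.
Next term = 50 + 12 = 62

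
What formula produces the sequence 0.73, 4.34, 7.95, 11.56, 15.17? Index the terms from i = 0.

Check differences: 4.34 - 0.73 = 3.61
7.95 - 4.34 = 3.61
Common difference d = 3.61.
First term a = 0.73.
Formula: S_i = 0.73 + 3.61*i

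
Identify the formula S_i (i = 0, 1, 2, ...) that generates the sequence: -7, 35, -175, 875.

Check ratios: 35 / -7 = -5.0
Common ratio r = -5.
First term a = -7.
Formula: S_i = -7 * (-5)^i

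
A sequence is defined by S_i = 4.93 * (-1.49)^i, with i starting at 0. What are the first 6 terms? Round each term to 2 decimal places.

This is a geometric sequence.
i=0: S_0 = 4.93 * (-1.49)^0 = 4.93
i=1: S_1 = 4.93 * (-1.49)^1 ≈ -7.35
i=2: S_2 = 4.93 * (-1.49)^2 ≈ 10.95
i=3: S_3 = 4.93 * (-1.49)^3 ≈ -16.31
i=4: S_4 = 4.93 * (-1.49)^4 ≈ 24.3
i=5: S_5 = 4.93 * (-1.49)^5 ≈ -36.21
The first 6 terms are: [4.93, -7.35, 10.95, -16.31, 24.3, -36.21]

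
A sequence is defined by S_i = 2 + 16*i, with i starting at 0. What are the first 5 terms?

This is an arithmetic sequence.
i=0: S_0 = 2 + 16*0 = 2
i=1: S_1 = 2 + 16*1 = 18
i=2: S_2 = 2 + 16*2 = 34
i=3: S_3 = 2 + 16*3 = 50
i=4: S_4 = 2 + 16*4 = 66
The first 5 terms are: [2, 18, 34, 50, 66]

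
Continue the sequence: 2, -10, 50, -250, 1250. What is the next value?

Ratios: -10 / 2 = -5.0
This is a geometric sequence with common ratio r = -5.
Next term = 1250 * -5 = -6250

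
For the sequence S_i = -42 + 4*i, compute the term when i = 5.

S_5 = -42 + 4*5 = -42 + 20 = -22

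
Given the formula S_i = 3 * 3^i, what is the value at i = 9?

S_9 = 3 * 3^9 = 3 * 19683 = 59049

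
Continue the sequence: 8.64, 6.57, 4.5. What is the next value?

Differences: 6.57 - 8.64 = -2.07
This is an arithmetic sequence with common difference d = -2.07.
Next term = 4.5 + -2.07 = 2.43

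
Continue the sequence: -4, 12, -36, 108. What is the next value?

Ratios: 12 / -4 = -3.0
This is a geometric sequence with common ratio r = -3.
Next term = 108 * -3 = -324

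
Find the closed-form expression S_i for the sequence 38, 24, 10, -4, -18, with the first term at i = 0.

Check differences: 24 - 38 = -14
10 - 24 = -14
Common difference d = -14.
First term a = 38.
Formula: S_i = 38 - 14*i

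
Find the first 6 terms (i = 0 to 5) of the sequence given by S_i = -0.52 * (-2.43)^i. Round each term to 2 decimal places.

This is a geometric sequence.
i=0: S_0 = -0.52 * (-2.43)^0 = -0.52
i=1: S_1 = -0.52 * (-2.43)^1 ≈ 1.26
i=2: S_2 = -0.52 * (-2.43)^2 ≈ -3.07
i=3: S_3 = -0.52 * (-2.43)^3 ≈ 7.46
i=4: S_4 = -0.52 * (-2.43)^4 ≈ -18.13
i=5: S_5 = -0.52 * (-2.43)^5 ≈ 44.06
The first 6 terms are: [-0.52, 1.26, -3.07, 7.46, -18.13, 44.06]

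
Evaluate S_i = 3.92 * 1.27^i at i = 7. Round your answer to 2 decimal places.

S_7 = 3.92 * 1.27^7 ≈ 3.92 * 5.3288 ≈ 20.89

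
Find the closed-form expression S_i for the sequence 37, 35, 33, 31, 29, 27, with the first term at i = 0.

Check differences: 35 - 37 = -2
33 - 35 = -2
Common difference d = -2.
First term a = 37.
Formula: S_i = 37 - 2*i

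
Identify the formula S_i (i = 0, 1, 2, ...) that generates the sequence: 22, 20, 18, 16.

Check differences: 20 - 22 = -2
18 - 20 = -2
Common difference d = -2.
First term a = 22.
Formula: S_i = 22 - 2*i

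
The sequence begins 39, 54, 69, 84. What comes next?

Differences: 54 - 39 = 15
This is an arithmetic sequence with common difference d = 15.
Next term = 84 + 15 = 99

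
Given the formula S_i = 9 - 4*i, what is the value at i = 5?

S_5 = 9 + -4*5 = 9 + -20 = -11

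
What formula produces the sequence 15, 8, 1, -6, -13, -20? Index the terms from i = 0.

Check differences: 8 - 15 = -7
1 - 8 = -7
Common difference d = -7.
First term a = 15.
Formula: S_i = 15 - 7*i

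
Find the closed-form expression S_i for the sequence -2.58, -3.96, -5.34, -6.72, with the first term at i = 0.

Check differences: -3.96 - -2.58 = -1.38
-5.34 - -3.96 = -1.38
Common difference d = -1.38.
First term a = -2.58.
Formula: S_i = -2.58 - 1.38*i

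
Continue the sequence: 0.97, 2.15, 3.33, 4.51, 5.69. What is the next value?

Differences: 2.15 - 0.97 = 1.18
This is an arithmetic sequence with common difference d = 1.18.
Next term = 5.69 + 1.18 = 6.87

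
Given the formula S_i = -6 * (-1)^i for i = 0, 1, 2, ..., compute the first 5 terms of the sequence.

This is a geometric sequence.
i=0: S_0 = -6 * (-1)^0 = -6
i=1: S_1 = -6 * (-1)^1 = 6
i=2: S_2 = -6 * (-1)^2 = -6
i=3: S_3 = -6 * (-1)^3 = 6
i=4: S_4 = -6 * (-1)^4 = -6
The first 5 terms are: [-6, 6, -6, 6, -6]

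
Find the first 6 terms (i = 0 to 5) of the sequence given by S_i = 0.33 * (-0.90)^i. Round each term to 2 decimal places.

This is a geometric sequence.
i=0: S_0 = 0.33 * (-0.9)^0 = 0.33
i=1: S_1 = 0.33 * (-0.9)^1 ≈ -0.3
i=2: S_2 = 0.33 * (-0.9)^2 ≈ 0.27
i=3: S_3 = 0.33 * (-0.9)^3 ≈ -0.24
i=4: S_4 = 0.33 * (-0.9)^4 ≈ 0.22
i=5: S_5 = 0.33 * (-0.9)^5 ≈ -0.19
The first 6 terms are: [0.33, -0.3, 0.27, -0.24, 0.22, -0.19]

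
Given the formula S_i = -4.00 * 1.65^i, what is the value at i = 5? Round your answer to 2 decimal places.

S_5 = -4.0 * 1.65^5 ≈ -4.0 * 12.2298 ≈ -48.92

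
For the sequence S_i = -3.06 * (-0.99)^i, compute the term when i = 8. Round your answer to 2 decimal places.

S_8 = -3.06 * (-0.99)^8 ≈ -3.06 * 0.9227 ≈ -2.82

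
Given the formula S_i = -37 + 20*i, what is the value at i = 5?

S_5 = -37 + 20*5 = -37 + 100 = 63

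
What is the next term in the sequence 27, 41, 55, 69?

Differences: 41 - 27 = 14
This is an arithmetic sequence with common difference d = 14.
Next term = 69 + 14 = 83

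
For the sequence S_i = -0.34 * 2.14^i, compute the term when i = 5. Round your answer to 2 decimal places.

S_5 = -0.34 * 2.14^5 ≈ -0.34 * 44.8817 ≈ -15.26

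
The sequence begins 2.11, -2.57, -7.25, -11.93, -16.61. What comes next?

Differences: -2.57 - 2.11 = -4.68
This is an arithmetic sequence with common difference d = -4.68.
Next term = -16.61 + -4.68 = -21.29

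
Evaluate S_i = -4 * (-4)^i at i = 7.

S_7 = -4 * (-4)^7 = -4 * -16384 = 65536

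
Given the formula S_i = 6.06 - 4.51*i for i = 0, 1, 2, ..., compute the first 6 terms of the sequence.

This is an arithmetic sequence.
i=0: S_0 = 6.06 + -4.51*0 = 6.06
i=1: S_1 = 6.06 + -4.51*1 = 1.55
i=2: S_2 = 6.06 + -4.51*2 = -2.96
i=3: S_3 = 6.06 + -4.51*3 = -7.47
i=4: S_4 = 6.06 + -4.51*4 = -11.98
i=5: S_5 = 6.06 + -4.51*5 = -16.49
The first 6 terms are: [6.06, 1.55, -2.96, -7.47, -11.98, -16.49]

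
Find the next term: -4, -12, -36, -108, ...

Ratios: -12 / -4 = 3.0
This is a geometric sequence with common ratio r = 3.
Next term = -108 * 3 = -324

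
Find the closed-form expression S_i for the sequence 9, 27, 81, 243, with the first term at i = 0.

Check ratios: 27 / 9 = 3.0
Common ratio r = 3.
First term a = 9.
Formula: S_i = 9 * 3^i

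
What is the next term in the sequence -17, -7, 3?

Differences: -7 - -17 = 10
This is an arithmetic sequence with common difference d = 10.
Next term = 3 + 10 = 13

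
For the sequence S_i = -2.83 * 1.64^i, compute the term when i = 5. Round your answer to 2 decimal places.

S_5 = -2.83 * 1.64^5 ≈ -2.83 * 11.8637 ≈ -33.57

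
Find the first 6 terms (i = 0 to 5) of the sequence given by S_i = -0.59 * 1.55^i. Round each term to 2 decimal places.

This is a geometric sequence.
i=0: S_0 = -0.59 * 1.55^0 = -0.59
i=1: S_1 = -0.59 * 1.55^1 ≈ -0.91
i=2: S_2 = -0.59 * 1.55^2 ≈ -1.42
i=3: S_3 = -0.59 * 1.55^3 ≈ -2.2
i=4: S_4 = -0.59 * 1.55^4 ≈ -3.41
i=5: S_5 = -0.59 * 1.55^5 ≈ -5.28
The first 6 terms are: [-0.59, -0.91, -1.42, -2.2, -3.41, -5.28]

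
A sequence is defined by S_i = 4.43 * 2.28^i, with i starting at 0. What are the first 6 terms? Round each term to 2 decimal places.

This is a geometric sequence.
i=0: S_0 = 4.43 * 2.28^0 = 4.43
i=1: S_1 = 4.43 * 2.28^1 ≈ 10.1
i=2: S_2 = 4.43 * 2.28^2 ≈ 23.03
i=3: S_3 = 4.43 * 2.28^3 ≈ 52.51
i=4: S_4 = 4.43 * 2.28^4 ≈ 119.71
i=5: S_5 = 4.43 * 2.28^5 ≈ 272.95
The first 6 terms are: [4.43, 10.1, 23.03, 52.51, 119.71, 272.95]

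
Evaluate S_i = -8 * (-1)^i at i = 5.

S_5 = -8 * (-1)^5 = -8 * -1 = 8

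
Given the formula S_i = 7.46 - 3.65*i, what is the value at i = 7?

S_7 = 7.46 + -3.65*7 = 7.46 + -25.55 = -18.09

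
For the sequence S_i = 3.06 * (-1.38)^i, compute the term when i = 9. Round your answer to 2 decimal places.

S_9 = 3.06 * (-1.38)^9 ≈ 3.06 * -18.1515 ≈ -55.54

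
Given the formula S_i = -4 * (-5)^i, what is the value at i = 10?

S_10 = -4 * (-5)^10 = -4 * 9765625 = -39062500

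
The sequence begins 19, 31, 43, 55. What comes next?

Differences: 31 - 19 = 12
This is an arithmetic sequence with common difference d = 12.
Next term = 55 + 12 = 67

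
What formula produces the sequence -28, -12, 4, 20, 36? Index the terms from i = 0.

Check differences: -12 - -28 = 16
4 - -12 = 16
Common difference d = 16.
First term a = -28.
Formula: S_i = -28 + 16*i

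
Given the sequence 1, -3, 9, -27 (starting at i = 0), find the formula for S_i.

Check ratios: -3 / 1 = -3.0
Common ratio r = -3.
First term a = 1.
Formula: S_i = 1 * (-3)^i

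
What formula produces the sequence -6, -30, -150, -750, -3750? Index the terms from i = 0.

Check ratios: -30 / -6 = 5.0
Common ratio r = 5.
First term a = -6.
Formula: S_i = -6 * 5^i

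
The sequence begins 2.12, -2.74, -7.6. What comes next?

Differences: -2.74 - 2.12 = -4.86
This is an arithmetic sequence with common difference d = -4.86.
Next term = -7.6 + -4.86 = -12.46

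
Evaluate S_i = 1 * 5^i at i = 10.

S_10 = 1 * 5^10 = 1 * 9765625 = 9765625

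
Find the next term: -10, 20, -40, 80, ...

Ratios: 20 / -10 = -2.0
This is a geometric sequence with common ratio r = -2.
Next term = 80 * -2 = -160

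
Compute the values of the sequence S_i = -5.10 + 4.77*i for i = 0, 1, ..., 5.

This is an arithmetic sequence.
i=0: S_0 = -5.1 + 4.77*0 = -5.1
i=1: S_1 = -5.1 + 4.77*1 = -0.33
i=2: S_2 = -5.1 + 4.77*2 = 4.44
i=3: S_3 = -5.1 + 4.77*3 = 9.21
i=4: S_4 = -5.1 + 4.77*4 = 13.98
i=5: S_5 = -5.1 + 4.77*5 = 18.75
The first 6 terms are: [-5.1, -0.33, 4.44, 9.21, 13.98, 18.75]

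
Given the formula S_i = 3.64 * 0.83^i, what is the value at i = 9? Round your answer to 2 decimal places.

S_9 = 3.64 * 0.83^9 ≈ 3.64 * 0.1869 ≈ 0.68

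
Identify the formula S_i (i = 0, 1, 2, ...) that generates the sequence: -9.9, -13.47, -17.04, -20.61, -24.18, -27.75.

Check differences: -13.47 - -9.9 = -3.57
-17.04 - -13.47 = -3.57
Common difference d = -3.57.
First term a = -9.9.
Formula: S_i = -9.90 - 3.57*i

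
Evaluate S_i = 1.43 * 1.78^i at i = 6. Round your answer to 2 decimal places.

S_6 = 1.43 * 1.78^6 ≈ 1.43 * 31.8068 ≈ 45.48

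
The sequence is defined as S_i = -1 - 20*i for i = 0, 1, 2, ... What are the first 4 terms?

This is an arithmetic sequence.
i=0: S_0 = -1 + -20*0 = -1
i=1: S_1 = -1 + -20*1 = -21
i=2: S_2 = -1 + -20*2 = -41
i=3: S_3 = -1 + -20*3 = -61
The first 4 terms are: [-1, -21, -41, -61]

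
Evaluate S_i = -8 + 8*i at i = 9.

S_9 = -8 + 8*9 = -8 + 72 = 64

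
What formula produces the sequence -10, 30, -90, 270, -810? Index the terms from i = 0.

Check ratios: 30 / -10 = -3.0
Common ratio r = -3.
First term a = -10.
Formula: S_i = -10 * (-3)^i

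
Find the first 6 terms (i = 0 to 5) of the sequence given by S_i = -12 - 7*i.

This is an arithmetic sequence.
i=0: S_0 = -12 + -7*0 = -12
i=1: S_1 = -12 + -7*1 = -19
i=2: S_2 = -12 + -7*2 = -26
i=3: S_3 = -12 + -7*3 = -33
i=4: S_4 = -12 + -7*4 = -40
i=5: S_5 = -12 + -7*5 = -47
The first 6 terms are: [-12, -19, -26, -33, -40, -47]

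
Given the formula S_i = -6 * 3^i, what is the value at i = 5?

S_5 = -6 * 3^5 = -6 * 243 = -1458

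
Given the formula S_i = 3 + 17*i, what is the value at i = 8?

S_8 = 3 + 17*8 = 3 + 136 = 139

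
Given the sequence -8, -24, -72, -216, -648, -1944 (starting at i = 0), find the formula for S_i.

Check ratios: -24 / -8 = 3.0
Common ratio r = 3.
First term a = -8.
Formula: S_i = -8 * 3^i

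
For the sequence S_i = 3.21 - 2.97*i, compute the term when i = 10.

S_10 = 3.21 + -2.97*10 = 3.21 + -29.7 = -26.49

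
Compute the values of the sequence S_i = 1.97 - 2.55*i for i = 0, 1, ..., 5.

This is an arithmetic sequence.
i=0: S_0 = 1.97 + -2.55*0 = 1.97
i=1: S_1 = 1.97 + -2.55*1 = -0.58
i=2: S_2 = 1.97 + -2.55*2 = -3.13
i=3: S_3 = 1.97 + -2.55*3 = -5.68
i=4: S_4 = 1.97 + -2.55*4 = -8.23
i=5: S_5 = 1.97 + -2.55*5 = -10.78
The first 6 terms are: [1.97, -0.58, -3.13, -5.68, -8.23, -10.78]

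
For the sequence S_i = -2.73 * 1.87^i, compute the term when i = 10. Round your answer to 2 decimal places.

S_10 = -2.73 * 1.87^10 ≈ -2.73 * 522.8969 ≈ -1427.51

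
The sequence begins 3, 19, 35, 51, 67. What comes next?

Differences: 19 - 3 = 16
This is an arithmetic sequence with common difference d = 16.
Next term = 67 + 16 = 83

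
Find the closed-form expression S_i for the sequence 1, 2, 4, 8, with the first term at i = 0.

Check ratios: 2 / 1 = 2.0
Common ratio r = 2.
First term a = 1.
Formula: S_i = 1 * 2^i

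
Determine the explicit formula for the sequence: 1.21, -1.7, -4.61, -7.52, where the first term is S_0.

Check differences: -1.7 - 1.21 = -2.91
-4.61 - -1.7 = -2.91
Common difference d = -2.91.
First term a = 1.21.
Formula: S_i = 1.21 - 2.91*i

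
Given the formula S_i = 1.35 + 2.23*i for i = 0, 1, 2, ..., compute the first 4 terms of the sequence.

This is an arithmetic sequence.
i=0: S_0 = 1.35 + 2.23*0 = 1.35
i=1: S_1 = 1.35 + 2.23*1 = 3.58
i=2: S_2 = 1.35 + 2.23*2 = 5.81
i=3: S_3 = 1.35 + 2.23*3 = 8.04
The first 4 terms are: [1.35, 3.58, 5.81, 8.04]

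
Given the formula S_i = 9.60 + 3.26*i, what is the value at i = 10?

S_10 = 9.6 + 3.26*10 = 9.6 + 32.6 = 42.2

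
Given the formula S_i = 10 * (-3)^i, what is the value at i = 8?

S_8 = 10 * (-3)^8 = 10 * 6561 = 65610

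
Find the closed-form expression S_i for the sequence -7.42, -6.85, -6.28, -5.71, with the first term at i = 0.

Check differences: -6.85 - -7.42 = 0.57
-6.28 - -6.85 = 0.57
Common difference d = 0.57.
First term a = -7.42.
Formula: S_i = -7.42 + 0.57*i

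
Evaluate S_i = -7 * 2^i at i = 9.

S_9 = -7 * 2^9 = -7 * 512 = -3584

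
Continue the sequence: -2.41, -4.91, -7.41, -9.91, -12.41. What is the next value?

Differences: -4.91 - -2.41 = -2.5
This is an arithmetic sequence with common difference d = -2.5.
Next term = -12.41 + -2.5 = -14.91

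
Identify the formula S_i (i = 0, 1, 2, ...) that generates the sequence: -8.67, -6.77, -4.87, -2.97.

Check differences: -6.77 - -8.67 = 1.9
-4.87 - -6.77 = 1.9
Common difference d = 1.9.
First term a = -8.67.
Formula: S_i = -8.67 + 1.90*i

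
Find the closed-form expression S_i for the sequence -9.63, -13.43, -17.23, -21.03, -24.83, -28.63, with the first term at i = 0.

Check differences: -13.43 - -9.63 = -3.8
-17.23 - -13.43 = -3.8
Common difference d = -3.8.
First term a = -9.63.
Formula: S_i = -9.63 - 3.80*i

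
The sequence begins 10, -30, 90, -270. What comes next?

Ratios: -30 / 10 = -3.0
This is a geometric sequence with common ratio r = -3.
Next term = -270 * -3 = 810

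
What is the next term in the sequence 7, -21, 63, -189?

Ratios: -21 / 7 = -3.0
This is a geometric sequence with common ratio r = -3.
Next term = -189 * -3 = 567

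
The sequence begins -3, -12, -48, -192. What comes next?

Ratios: -12 / -3 = 4.0
This is a geometric sequence with common ratio r = 4.
Next term = -192 * 4 = -768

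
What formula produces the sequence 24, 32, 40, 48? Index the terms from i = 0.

Check differences: 32 - 24 = 8
40 - 32 = 8
Common difference d = 8.
First term a = 24.
Formula: S_i = 24 + 8*i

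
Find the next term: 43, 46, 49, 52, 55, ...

Differences: 46 - 43 = 3
This is an arithmetic sequence with common difference d = 3.
Next term = 55 + 3 = 58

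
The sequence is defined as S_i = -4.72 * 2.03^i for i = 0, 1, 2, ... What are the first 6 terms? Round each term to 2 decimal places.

This is a geometric sequence.
i=0: S_0 = -4.72 * 2.03^0 = -4.72
i=1: S_1 = -4.72 * 2.03^1 ≈ -9.58
i=2: S_2 = -4.72 * 2.03^2 ≈ -19.45
i=3: S_3 = -4.72 * 2.03^3 ≈ -39.48
i=4: S_4 = -4.72 * 2.03^4 ≈ -80.15
i=5: S_5 = -4.72 * 2.03^5 ≈ -162.71
The first 6 terms are: [-4.72, -9.58, -19.45, -39.48, -80.15, -162.71]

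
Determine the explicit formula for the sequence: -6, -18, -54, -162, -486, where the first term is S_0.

Check ratios: -18 / -6 = 3.0
Common ratio r = 3.
First term a = -6.
Formula: S_i = -6 * 3^i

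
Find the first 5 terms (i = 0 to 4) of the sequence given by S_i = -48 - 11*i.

This is an arithmetic sequence.
i=0: S_0 = -48 + -11*0 = -48
i=1: S_1 = -48 + -11*1 = -59
i=2: S_2 = -48 + -11*2 = -70
i=3: S_3 = -48 + -11*3 = -81
i=4: S_4 = -48 + -11*4 = -92
The first 5 terms are: [-48, -59, -70, -81, -92]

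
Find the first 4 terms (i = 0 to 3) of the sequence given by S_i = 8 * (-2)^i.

This is a geometric sequence.
i=0: S_0 = 8 * (-2)^0 = 8
i=1: S_1 = 8 * (-2)^1 = -16
i=2: S_2 = 8 * (-2)^2 = 32
i=3: S_3 = 8 * (-2)^3 = -64
The first 4 terms are: [8, -16, 32, -64]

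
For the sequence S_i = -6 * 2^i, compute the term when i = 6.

S_6 = -6 * 2^6 = -6 * 64 = -384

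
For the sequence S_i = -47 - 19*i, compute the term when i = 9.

S_9 = -47 + -19*9 = -47 + -171 = -218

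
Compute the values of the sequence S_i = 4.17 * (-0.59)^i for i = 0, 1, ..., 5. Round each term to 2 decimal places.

This is a geometric sequence.
i=0: S_0 = 4.17 * (-0.59)^0 = 4.17
i=1: S_1 = 4.17 * (-0.59)^1 ≈ -2.46
i=2: S_2 = 4.17 * (-0.59)^2 ≈ 1.45
i=3: S_3 = 4.17 * (-0.59)^3 ≈ -0.86
i=4: S_4 = 4.17 * (-0.59)^4 ≈ 0.51
i=5: S_5 = 4.17 * (-0.59)^5 ≈ -0.3
The first 6 terms are: [4.17, -2.46, 1.45, -0.86, 0.51, -0.3]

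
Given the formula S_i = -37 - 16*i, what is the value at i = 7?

S_7 = -37 + -16*7 = -37 + -112 = -149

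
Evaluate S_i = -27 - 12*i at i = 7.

S_7 = -27 + -12*7 = -27 + -84 = -111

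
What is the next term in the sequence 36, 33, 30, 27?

Differences: 33 - 36 = -3
This is an arithmetic sequence with common difference d = -3.
Next term = 27 + -3 = 24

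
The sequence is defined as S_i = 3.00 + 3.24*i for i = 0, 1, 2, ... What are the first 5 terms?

This is an arithmetic sequence.
i=0: S_0 = 3.0 + 3.24*0 = 3.0
i=1: S_1 = 3.0 + 3.24*1 = 6.24
i=2: S_2 = 3.0 + 3.24*2 = 9.48
i=3: S_3 = 3.0 + 3.24*3 = 12.72
i=4: S_4 = 3.0 + 3.24*4 = 15.96
The first 5 terms are: [3.0, 6.24, 9.48, 12.72, 15.96]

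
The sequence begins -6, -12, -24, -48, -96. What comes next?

Ratios: -12 / -6 = 2.0
This is a geometric sequence with common ratio r = 2.
Next term = -96 * 2 = -192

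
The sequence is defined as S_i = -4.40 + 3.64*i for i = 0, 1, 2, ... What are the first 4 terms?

This is an arithmetic sequence.
i=0: S_0 = -4.4 + 3.64*0 = -4.4
i=1: S_1 = -4.4 + 3.64*1 = -0.76
i=2: S_2 = -4.4 + 3.64*2 = 2.88
i=3: S_3 = -4.4 + 3.64*3 = 6.52
The first 4 terms are: [-4.4, -0.76, 2.88, 6.52]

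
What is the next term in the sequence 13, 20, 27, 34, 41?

Differences: 20 - 13 = 7
This is an arithmetic sequence with common difference d = 7.
Next term = 41 + 7 = 48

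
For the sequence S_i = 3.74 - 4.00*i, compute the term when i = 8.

S_8 = 3.74 + -4.0*8 = 3.74 + -32.0 = -28.26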